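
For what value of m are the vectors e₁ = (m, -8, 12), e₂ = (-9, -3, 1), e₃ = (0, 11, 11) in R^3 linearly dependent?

The vectors are dependent exactly when the determinant of the matrix with rows e₁, e₂, e₃ vanishes.
The determinant works out to -44*m - 1980.
Solving -44*m - 1980 = 0 yields m = -45.

m = -45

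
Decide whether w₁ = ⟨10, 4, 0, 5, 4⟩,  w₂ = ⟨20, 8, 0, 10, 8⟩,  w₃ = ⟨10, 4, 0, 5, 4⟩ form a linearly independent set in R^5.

linearly dependent

Row-reduce the matrix whose columns are w₁, w₂, w₃.
The reduction yields 1 nonzero row, so the rank is 1.
Since rank 1 < 3, the set is linearly dependent.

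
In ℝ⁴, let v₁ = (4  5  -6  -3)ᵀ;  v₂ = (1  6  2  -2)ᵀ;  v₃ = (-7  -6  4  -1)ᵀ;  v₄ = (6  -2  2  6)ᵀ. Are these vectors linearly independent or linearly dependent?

linearly independent

Row-reduce the matrix whose columns are v₁, v₂, v₃, v₄.
The reduction yields 4 nonzero rows, so the rank is 4.
Since rank = 4 (the number of vectors), the set is linearly independent.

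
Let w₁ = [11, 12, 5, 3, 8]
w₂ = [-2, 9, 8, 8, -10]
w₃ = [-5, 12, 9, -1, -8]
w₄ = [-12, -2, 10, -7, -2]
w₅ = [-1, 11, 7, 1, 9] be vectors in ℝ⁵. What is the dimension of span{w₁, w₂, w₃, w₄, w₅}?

Apply Gaussian elimination to the matrix whose rows are w₁, w₂, w₃, w₄, w₅.
Reduction leaves 5 leading entries, giving rank 5.

5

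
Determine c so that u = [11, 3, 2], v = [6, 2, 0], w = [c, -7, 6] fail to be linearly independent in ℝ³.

Place the vectors as rows of a 3×3 matrix; dependence ⇔ determinant zero.
Expanding, det = -4*c - 60.
Setting this to zero gives c = -15.

c = -15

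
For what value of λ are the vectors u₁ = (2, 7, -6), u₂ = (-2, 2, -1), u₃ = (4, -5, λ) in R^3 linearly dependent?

Place the vectors as rows of a 3×3 matrix; dependence ⇔ determinant zero.
Cofactor expansion gives det = 18*λ - 50.
Setting this to zero gives λ = 25/9.

λ = 25/9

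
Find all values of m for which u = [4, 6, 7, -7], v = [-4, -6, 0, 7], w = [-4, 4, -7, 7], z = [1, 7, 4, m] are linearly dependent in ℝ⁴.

Place the vectors as rows of a 4×4 matrix; dependence ⇔ determinant zero.
Expanding, det = -280*m - 490.
Setting this to zero gives m = -7/4.

m = -7/4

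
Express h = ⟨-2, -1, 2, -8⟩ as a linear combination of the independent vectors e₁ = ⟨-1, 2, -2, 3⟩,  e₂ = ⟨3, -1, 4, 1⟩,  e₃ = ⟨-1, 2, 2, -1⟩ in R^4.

Solve the system with e₁, e₂, e₃ as columns and h as the right-hand side.
Back-substitution yields (α₁, α₂, α₃) = (-2, -1, 1).

h = -2e₁ - e₂ + e₃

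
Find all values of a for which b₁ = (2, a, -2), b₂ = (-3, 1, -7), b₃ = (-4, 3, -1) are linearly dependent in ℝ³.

The set is linearly dependent precisely when det[b₁; b₂; b₃] = 0.
Expanding, det = 25*a + 50.
Setting this to zero gives a = -2.

a = -2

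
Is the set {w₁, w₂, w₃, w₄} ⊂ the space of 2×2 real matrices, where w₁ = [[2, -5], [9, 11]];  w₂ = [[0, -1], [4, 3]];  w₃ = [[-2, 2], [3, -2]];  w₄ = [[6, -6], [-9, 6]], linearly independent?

linearly dependent

Write each element as a coordinate vector in ℝ⁴ using {E₁₁, E₁₂, E₂₁, E₂₂}.
The matrix [w₁|w₂|w₃|w₄] has determinant 0.
A zero determinant means the columns are linearly dependent.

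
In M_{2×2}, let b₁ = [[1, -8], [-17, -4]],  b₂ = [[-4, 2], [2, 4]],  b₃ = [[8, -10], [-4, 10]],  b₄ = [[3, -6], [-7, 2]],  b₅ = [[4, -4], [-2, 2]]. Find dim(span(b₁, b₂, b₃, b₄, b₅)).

Represent each element by its coordinate vector in ℝ⁴.
Form the matrix with b₁, b₂, b₃, b₄, b₅ as columns and reduce.
There are 3 pivot columns, so rank = 3.
(With 5 elements in a 4-dimensional space the rank is at most 4.)

3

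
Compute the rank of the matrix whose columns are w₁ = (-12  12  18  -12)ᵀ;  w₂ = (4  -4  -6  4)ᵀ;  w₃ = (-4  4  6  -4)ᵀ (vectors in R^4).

rank 1

Form the matrix with w₁, w₂, w₃ as columns and reduce.
Exactly 1 pivot survives; hence the rank is 1.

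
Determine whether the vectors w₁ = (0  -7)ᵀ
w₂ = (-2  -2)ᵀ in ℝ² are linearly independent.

The matrix [w₁|w₂] has determinant -14.
A nonzero determinant means the columns are linearly independent.

linearly independent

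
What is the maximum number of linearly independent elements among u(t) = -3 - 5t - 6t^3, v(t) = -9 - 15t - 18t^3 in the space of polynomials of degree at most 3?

Use coordinates relative to {1, t, …, t^3}.
Row-reduce the 2×4 matrix with these as rows.
Exactly 1 pivot survives; hence the rank is 1.

1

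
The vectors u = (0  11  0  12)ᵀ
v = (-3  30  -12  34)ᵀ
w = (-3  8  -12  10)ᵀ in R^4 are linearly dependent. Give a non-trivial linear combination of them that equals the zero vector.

2u - v + w = 0

Solve the homogeneous system with u, v, w as columns by row-reducing the coefficient matrix.
The free variable yields coefficients (2, -1, 1) (any nonzero multiple also works).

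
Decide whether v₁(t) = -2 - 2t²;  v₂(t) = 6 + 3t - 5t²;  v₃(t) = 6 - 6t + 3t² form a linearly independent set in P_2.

linearly independent

Write each element as a coordinate vector in ℝ³ using {1, t, t²}.
Form the 3×3 matrix with these as columns; its determinant is 150.
A nonzero determinant means the columns are linearly independent.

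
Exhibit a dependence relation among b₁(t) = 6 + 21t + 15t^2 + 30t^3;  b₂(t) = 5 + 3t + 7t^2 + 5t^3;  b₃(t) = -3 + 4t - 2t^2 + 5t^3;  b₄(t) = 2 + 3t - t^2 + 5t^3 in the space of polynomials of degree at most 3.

b₁ - 3b₂ - 3b₃ = 0

Pass to coordinate vectors relative to the basis {1, t, …, t^3}.
Set up α₁b₁ + … + α₄b₄ = 0 and solve the homogeneous system.
A generator of the null space is (1, -3, -3, 0).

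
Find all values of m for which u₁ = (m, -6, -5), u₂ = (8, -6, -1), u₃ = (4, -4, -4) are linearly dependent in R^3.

The vectors are dependent exactly when the determinant of the matrix with rows u₁, u₂, u₃ vanishes.
Cofactor expansion gives det = 20*m - 128.
Setting this to zero gives m = 32/5.

m = 32/5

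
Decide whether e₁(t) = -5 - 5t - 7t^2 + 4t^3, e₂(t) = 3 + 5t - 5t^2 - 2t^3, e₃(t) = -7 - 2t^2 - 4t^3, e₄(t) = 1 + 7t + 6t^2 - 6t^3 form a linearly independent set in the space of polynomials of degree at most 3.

linearly independent

Take coordinates with respect to the standard basis {1, t, …, t^3}.
Form the 4×4 matrix with these as columns; its determinant is -982.
A nonzero determinant means the columns are linearly independent.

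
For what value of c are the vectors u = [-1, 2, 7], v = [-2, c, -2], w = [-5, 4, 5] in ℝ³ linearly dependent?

c = 4/5

Dependence holds iff the 3×3 matrix [u v w] is singular.
Cofactor expansion gives det = 30*c - 24.
Solving 30*c - 24 = 0 yields c = 4/5.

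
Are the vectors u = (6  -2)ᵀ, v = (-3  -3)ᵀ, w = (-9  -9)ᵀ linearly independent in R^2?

linearly dependent

There are 3 vectors in a 2-dimensional space, so they cannot be linearly independent.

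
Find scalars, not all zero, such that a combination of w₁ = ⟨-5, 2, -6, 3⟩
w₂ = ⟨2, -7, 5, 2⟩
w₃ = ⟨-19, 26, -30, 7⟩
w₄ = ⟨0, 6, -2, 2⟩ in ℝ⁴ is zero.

3w₁ - 2w₂ - w₃ + w₄ = 0

Write the vectors as columns of a matrix and find a nonzero vector in its null space.
One solution (up to scaling) is (3, -2, -1, 1).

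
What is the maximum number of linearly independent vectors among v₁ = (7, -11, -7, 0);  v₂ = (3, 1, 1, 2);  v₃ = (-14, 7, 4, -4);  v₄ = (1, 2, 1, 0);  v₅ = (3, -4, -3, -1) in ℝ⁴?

3

Form the matrix with v₁, v₂, v₃, v₄, v₅ as columns and reduce.
Exactly 3 pivots survive; hence the rank is 3.
(With 5 elements in a 4-dimensional space the rank is at most 4.)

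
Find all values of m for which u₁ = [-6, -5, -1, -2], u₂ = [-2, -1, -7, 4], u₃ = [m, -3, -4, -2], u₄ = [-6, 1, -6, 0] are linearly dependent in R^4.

m = -42/5

The vectors are dependent exactly when the determinant of the matrix with rows u₁, u₂, u₃, u₄ vanishes.
Expanding, det = -150*m - 1260.
This vanishes exactly when m = -42/5.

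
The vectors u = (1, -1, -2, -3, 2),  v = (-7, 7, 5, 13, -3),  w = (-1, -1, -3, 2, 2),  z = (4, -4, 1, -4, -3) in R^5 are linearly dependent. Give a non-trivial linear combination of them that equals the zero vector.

Set up α₁u + … + α₄z = 0 and solve the homogeneous system.
A generator of the null space is (3, 1, 0, 1).

3u + v + z = 0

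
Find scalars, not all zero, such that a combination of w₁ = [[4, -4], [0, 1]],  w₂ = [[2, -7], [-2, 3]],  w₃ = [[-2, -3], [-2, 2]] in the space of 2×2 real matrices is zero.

w₁ - w₂ + w₃ = 0

Pass to coordinate vectors relative to the basis {E₁₁, E₁₂, E₂₁, E₂₂}.
Set up α₁w₁ + … + α₃w₃ = 0 and solve the homogeneous system.
The free variable yields coefficients (1, -1, 1) (any nonzero multiple also works).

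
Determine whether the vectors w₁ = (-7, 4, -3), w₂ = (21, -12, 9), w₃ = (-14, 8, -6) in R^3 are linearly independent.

linearly dependent

The matrix [w₁|w₂|w₃] has determinant 0.
A zero determinant means the columns are linearly dependent.
Indeed 3w₁ + w₂ = 0.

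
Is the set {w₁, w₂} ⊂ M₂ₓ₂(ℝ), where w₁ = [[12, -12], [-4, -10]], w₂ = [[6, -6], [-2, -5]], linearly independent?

linearly dependent

Take coordinates with respect to the standard basis {E₁₁, E₁₂, E₂₁, E₂₂}.
Row-reduce the matrix whose columns are w₁, w₂.
The reduction yields 1 nonzero row, so the rank is 1.
Since rank 1 < 2, the set is linearly dependent.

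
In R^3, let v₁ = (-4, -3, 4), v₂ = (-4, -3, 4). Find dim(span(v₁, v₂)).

dim = 1

Put the 3×2 matrix [v₁|v₂] into echelon form.
Exactly 1 pivot survives; hence the rank is 1.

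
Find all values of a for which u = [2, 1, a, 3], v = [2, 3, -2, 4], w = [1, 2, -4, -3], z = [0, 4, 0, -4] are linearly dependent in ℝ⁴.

Dependence holds iff the 4×4 matrix [u v w z] is singular.
Cofactor expansion gives det = 36*a + 144.
This vanishes exactly when a = -4.

a = -4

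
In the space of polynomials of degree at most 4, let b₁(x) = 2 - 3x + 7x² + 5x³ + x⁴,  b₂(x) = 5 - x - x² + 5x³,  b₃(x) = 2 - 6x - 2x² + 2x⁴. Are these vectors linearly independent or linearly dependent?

Write each element as a coordinate vector in ℝ⁵ using {1, x, …, x⁴}.
Row-reduce the matrix whose columns are b₁, b₂, b₃.
The reduction yields 3 nonzero rows, so the rank is 3.
Since rank = 3 (the number of vectors), the set is linearly independent.

linearly independent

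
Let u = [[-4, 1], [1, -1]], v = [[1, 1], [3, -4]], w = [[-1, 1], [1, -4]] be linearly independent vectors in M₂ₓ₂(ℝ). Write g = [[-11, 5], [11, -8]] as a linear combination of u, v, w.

g = 4u + 3v - 2w

Work in coordinates with respect to the standard basis {E₁₁, E₁₂, E₂₁, E₂₂}.
Write g = c₁u + … + c₃w and equate components.
The system has the unique solution (c₁, c₂, c₃) = (4, 3, -2).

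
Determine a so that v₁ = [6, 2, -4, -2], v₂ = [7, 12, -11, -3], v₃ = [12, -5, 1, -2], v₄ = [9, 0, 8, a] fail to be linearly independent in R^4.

a = 23/9

Place the vectors as rows of a 4×4 matrix; dependence ⇔ determinant zero.
Expanding, det = 180*a - 460.
Setting this to zero gives a = 23/9.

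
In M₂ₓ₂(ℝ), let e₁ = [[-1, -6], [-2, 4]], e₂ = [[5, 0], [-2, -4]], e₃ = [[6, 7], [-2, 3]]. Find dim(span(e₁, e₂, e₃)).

Use coordinates relative to {E₁₁, E₁₂, E₂₁, E₂₂}.
Form the matrix with e₁, e₂, e₃ as columns and reduce.
Reduction leaves 3 leading entries, giving rank 3.

dim = 3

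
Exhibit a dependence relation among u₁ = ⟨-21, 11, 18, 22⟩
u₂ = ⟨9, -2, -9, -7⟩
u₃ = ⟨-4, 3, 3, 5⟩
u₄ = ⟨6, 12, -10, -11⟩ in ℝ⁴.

Set up α₁u₁ + … + α₄u₄ = 0 and solve the homogeneous system.
One solution (up to scaling) is (1, 1, -3, 0).

u₁ + u₂ - 3u₃ = 0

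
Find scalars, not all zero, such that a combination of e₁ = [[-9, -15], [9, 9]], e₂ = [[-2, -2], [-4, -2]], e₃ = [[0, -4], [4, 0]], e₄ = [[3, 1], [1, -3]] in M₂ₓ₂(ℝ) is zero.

Take coordinates with respect to {E₁₁, E₁₂, E₂₁, E₂₂}.
Set up α₁e₁ + … + α₄e₄ = 0 and solve the homogeneous system.
One solution (up to scaling) is (1, 0, -3, 3).

e₁ - 3e₃ + 3e₄ = 0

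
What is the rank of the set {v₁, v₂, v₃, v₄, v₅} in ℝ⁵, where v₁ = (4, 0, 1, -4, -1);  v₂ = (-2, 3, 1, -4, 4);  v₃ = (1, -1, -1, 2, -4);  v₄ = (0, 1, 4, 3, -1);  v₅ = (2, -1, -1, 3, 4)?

Row-reduce the 5×5 matrix with these as rows.
The echelon form has 5 nonzero rows, so the rank is 5.

5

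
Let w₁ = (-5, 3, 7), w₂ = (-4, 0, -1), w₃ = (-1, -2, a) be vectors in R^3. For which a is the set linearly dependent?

a = -23/4

Place the vectors as rows of a 3×3 matrix; dependence ⇔ determinant zero.
Expanding, det = 12*a + 69.
This vanishes exactly when a = -23/4.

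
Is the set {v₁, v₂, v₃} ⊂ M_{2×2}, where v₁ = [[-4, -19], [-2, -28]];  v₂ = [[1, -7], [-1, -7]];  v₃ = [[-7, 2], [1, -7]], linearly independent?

Write each element as a coordinate vector in ℝ⁴ using {E₁₁, E₁₂, E₂₁, E₂₂}.
Row-reduce the matrix whose columns are v₁, v₂, v₃.
The reduction yields 2 nonzero rows, so the rank is 2.
Since rank 2 < 3, the set is linearly dependent.

linearly dependent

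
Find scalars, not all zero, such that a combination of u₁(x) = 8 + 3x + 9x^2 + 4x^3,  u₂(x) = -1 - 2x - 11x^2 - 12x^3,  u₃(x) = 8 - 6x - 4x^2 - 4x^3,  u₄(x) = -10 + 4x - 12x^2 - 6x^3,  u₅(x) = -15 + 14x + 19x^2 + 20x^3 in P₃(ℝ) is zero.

Write each element as a vector in ℝ⁴ using {1, x, …, x^3}.
Write the vectors as columns of a matrix and find a nonzero vector in its null space.
One solution (up to scaling) is (0, 1, 2, 0, 1).

u₂ + 2u₃ + u₅ = 0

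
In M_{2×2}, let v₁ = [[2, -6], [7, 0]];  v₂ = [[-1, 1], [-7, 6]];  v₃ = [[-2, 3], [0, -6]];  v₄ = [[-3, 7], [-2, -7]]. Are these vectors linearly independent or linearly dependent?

linearly independent

Take coordinates with respect to the standard basis {E₁₁, E₁₂, E₂₁, E₂₂}.
Row-reduce the matrix whose columns are v₁, v₂, v₃, v₄.
The reduction yields 4 nonzero rows, so the rank is 4.
Since rank = 4 (the number of vectors), the set is linearly independent.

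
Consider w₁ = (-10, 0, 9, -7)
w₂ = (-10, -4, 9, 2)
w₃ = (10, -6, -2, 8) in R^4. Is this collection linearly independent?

linearly independent

Place the vectors as rows of a 3×4 matrix and reduce to echelon form.
The reduction yields 3 nonzero rows, so the rank is 3.
Since rank = 3 (the number of vectors), the set is linearly independent.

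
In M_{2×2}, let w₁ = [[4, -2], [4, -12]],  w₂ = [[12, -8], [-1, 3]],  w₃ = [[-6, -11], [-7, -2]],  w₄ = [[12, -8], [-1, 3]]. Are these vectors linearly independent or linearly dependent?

linearly dependent

Take coordinates with respect to the standard basis {E₁₁, E₁₂, E₂₁, E₂₂}.
Two of the vectors are equal, giving an immediate dependence.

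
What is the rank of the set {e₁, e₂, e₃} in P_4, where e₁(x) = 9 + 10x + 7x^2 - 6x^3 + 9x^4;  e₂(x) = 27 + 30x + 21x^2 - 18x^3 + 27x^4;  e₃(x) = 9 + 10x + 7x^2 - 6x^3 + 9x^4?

1

Pass to coordinate vectors with respect to the basis {1, x, …, x^4}.
Row-reduce the 3×5 matrix with these as rows.
There is 1 pivot column, so rank = 1.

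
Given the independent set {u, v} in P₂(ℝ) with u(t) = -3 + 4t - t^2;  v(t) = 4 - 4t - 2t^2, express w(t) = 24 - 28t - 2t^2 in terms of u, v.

Take coordinate vectors relative to {1, t, t^2}.
Write w = c₁u + c₂v and equate components.
Row-reducing the augmented matrix gives the unique coefficients (c₁, c₂) = (-4, 3).

w = -4u + 3v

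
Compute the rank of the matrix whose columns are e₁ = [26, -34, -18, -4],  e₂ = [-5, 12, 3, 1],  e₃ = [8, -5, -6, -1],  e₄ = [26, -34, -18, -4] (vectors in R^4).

Apply Gaussian elimination to the matrix whose rows are e₁, e₂, e₃, e₄.
The echelon form has 2 nonzero rows, so the rank is 2.

rank 2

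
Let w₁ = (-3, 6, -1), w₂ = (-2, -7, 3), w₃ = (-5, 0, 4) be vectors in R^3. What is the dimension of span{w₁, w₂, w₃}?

3

Apply Gaussian elimination to the matrix whose rows are w₁, w₂, w₃.
There are 3 pivot columns, so rank = 3.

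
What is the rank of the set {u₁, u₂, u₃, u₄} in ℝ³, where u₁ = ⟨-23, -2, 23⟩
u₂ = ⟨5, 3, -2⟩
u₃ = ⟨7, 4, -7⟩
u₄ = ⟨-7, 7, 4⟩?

Put the 3×4 matrix [u₁|u₂|u₃|u₄] into echelon form.
Reduction leaves 3 leading entries, giving rank 3.
(With 4 elements in a 3-dimensional space the rank is at most 3.)

3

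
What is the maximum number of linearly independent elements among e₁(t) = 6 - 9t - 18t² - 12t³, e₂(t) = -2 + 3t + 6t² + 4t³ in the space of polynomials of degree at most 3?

Pass to coordinate vectors with respect to the basis {1, t, …, t³}.
Apply Gaussian elimination to the matrix whose rows are e₁, e₂.
Exactly 1 pivot survives; hence the rank is 1.

1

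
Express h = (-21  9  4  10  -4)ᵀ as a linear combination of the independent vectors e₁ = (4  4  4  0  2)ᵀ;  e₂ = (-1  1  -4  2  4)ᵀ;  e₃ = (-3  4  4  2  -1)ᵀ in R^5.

Since e₁, e₂, e₃ are independent, the coefficients expressing h are uniquely determined by a linear system.
Back-substitution yields (α₁, α₂, α₃) = (-2, 1, 4).

h = -2e₁ + e₂ + 4e₃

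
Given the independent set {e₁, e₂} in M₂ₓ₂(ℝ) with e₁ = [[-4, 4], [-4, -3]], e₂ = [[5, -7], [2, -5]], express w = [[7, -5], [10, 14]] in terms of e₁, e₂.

Work in coordinates with respect to the standard basis {E₁₁, E₁₂, E₂₁, E₂₂}.
Write w = c₁e₁ + c₂e₂ and equate components.
Back-substitution yields (c₁, c₂) = (-3, -1).

w = -3e₁ - e₂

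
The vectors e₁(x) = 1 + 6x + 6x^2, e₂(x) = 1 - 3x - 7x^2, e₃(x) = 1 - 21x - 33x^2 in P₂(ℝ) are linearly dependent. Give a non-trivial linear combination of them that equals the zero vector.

2e₁ - 3e₂ + e₃ = 0

Pass to coordinate vectors relative to the basis {1, x, x^2}.
Row-reduce the matrix with e₁, e₂, e₃ as columns; the null space gives the coefficients.
One solution (up to scaling) is (2, -3, 1).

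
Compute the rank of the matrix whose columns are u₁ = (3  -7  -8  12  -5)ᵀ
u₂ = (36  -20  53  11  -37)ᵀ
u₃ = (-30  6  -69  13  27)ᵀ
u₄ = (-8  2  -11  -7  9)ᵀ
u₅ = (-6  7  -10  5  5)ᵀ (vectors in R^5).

3

Put the 5×5 matrix [u₁|u₂|u₃|u₄|u₅] into echelon form.
Exactly 3 pivots survive; hence the rank is 3.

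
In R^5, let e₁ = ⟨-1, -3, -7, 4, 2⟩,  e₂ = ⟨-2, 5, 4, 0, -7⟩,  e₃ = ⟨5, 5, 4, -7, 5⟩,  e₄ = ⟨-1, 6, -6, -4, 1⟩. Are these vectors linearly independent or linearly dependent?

linearly independent

Place the vectors as rows of a 4×5 matrix and reduce to echelon form.
The reduction yields 4 nonzero rows, so the rank is 4.
Since rank = 4 (the number of vectors), the set is linearly independent.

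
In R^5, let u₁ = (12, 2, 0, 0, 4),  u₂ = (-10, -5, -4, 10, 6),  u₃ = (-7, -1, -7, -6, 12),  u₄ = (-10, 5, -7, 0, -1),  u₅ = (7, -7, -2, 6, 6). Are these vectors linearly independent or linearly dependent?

Form the 5×5 matrix with these as columns; its determinant is -97956.
A nonzero determinant means the columns are linearly independent.

linearly independent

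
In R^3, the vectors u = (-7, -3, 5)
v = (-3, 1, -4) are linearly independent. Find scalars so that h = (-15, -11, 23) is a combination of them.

Set up the augmented matrix [u | v | h] and row-reduce.
Row-reducing the augmented matrix gives the unique coefficients (α₁, α₂) = (3, -2).

h = 3u - 2v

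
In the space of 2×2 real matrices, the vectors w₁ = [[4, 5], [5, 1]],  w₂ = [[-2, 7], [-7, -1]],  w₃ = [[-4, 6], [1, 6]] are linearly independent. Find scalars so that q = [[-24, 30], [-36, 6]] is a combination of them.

q = -2w₁ + 4w₂ + 2w₃

Work in coordinates with respect to the standard basis {E₁₁, E₁₂, E₂₁, E₂₂}.
Solve the system with w₁, w₂, w₃ as columns and q as the right-hand side.
Back-substitution yields (c₁, c₂, c₃) = (-2, 4, 2).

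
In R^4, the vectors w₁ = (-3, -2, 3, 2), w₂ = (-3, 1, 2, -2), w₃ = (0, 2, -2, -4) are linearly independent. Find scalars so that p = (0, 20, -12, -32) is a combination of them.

p = -4w₁ + 4w₂ + 4w₃

Solve the system with w₁, w₂, w₃ as columns and p as the right-hand side.
Back-substitution yields (α₁, α₂, α₃) = (-4, 4, 4).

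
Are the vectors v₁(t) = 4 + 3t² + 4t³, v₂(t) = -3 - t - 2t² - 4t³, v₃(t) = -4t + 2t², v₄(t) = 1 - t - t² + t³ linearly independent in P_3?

Write each element as a coordinate vector in ℝ⁴ using {1, t, …, t³}.
Place the vectors as rows of a 4×4 matrix and reduce to echelon form.
The reduction yields 4 nonzero rows, so the rank is 4.
Since rank = 4 (the number of vectors), the set is linearly independent.

linearly independent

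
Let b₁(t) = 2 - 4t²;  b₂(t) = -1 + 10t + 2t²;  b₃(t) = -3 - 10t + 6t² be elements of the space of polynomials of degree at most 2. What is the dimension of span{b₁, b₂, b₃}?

2

Use coordinates relative to {1, t, t²}.
Row-reduce the 3×3 matrix with these as rows.
Exactly 2 pivots survive; hence the rank is 2.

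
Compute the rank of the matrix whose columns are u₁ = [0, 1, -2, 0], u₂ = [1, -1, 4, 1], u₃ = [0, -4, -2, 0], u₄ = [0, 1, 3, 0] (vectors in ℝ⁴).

Form the matrix with u₁, u₂, u₃, u₄ as columns and reduce.
Exactly 3 pivots survive; hence the rank is 3.

rank 3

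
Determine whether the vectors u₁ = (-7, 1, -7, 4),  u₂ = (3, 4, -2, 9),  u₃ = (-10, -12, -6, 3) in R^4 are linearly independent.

linearly independent

Row-reduce the matrix whose columns are u₁, u₂, u₃.
The reduction yields 3 nonzero rows, so the rank is 3.
Since rank = 3 (the number of vectors), the set is linearly independent.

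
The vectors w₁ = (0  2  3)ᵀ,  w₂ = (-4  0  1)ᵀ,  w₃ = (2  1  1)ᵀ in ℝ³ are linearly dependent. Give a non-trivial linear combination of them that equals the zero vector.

w₁ - w₂ - 2w₃ = 0

Set up α₁w₁ + … + α₃w₃ = 0 and solve the homogeneous system.
The free variable yields coefficients (1, -1, -2) (any nonzero multiple also works).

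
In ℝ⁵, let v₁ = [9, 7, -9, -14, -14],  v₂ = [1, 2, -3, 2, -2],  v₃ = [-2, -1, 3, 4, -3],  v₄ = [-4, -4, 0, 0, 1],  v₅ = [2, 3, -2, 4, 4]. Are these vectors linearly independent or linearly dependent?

linearly dependent

Place the vectors as rows of a 5×5 matrix and reduce to echelon form.
The reduction yields 4 nonzero rows, so the rank is 4.
Since rank 4 < 5, the set is linearly dependent.
Indeed v₁ - 3v₂ + 2v₃ + 2v₄ + 3v₅ = 0.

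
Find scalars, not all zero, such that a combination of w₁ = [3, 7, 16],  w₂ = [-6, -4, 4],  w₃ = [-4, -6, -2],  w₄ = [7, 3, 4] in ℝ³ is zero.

w₁ - 2w₂ + 2w₃ - w₄ = 0

Set up α₁w₁ + … + α₄w₄ = 0 and solve the homogeneous system.
The free variable yields coefficients (1, -2, 2, -1) (any nonzero multiple also works).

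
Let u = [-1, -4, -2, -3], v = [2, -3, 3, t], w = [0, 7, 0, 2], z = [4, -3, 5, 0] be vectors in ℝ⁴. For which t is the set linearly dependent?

t = 2/3

Dependence holds iff the 4×4 matrix [u v w z] is singular.
Expanding, det = 21*t - 14.
This vanishes exactly when t = 2/3.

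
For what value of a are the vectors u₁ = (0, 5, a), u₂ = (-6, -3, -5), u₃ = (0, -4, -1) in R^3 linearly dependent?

a = 5/4

Place the vectors as rows of a 3×3 matrix; dependence ⇔ determinant zero.
Cofactor expansion gives det = 24*a - 30.
Setting this to zero gives a = 5/4.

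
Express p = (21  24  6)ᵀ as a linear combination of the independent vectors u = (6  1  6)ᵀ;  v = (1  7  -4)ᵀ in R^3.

p = 3u + 3v

Since u, v are independent, the coefficients expressing p are uniquely determined by a linear system.
Row-reducing the augmented matrix gives the unique coefficients (α₁, α₂) = (3, 3).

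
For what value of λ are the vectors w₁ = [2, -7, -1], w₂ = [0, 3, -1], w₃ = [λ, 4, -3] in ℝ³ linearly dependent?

λ = 1

The vectors are dependent exactly when the determinant of the matrix with rows w₁, w₂, w₃ vanishes.
Expanding, det = 10*λ - 10.
This vanishes exactly when λ = 1.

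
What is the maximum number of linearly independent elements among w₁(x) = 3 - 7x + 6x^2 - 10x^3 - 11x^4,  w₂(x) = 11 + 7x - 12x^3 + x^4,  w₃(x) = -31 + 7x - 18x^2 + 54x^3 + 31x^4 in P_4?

Use coordinates relative to {1, x, …, x^4}.
Apply Gaussian elimination to the matrix whose rows are w₁, w₂, w₃.
Exactly 2 pivots survive; hence the rank is 2.

2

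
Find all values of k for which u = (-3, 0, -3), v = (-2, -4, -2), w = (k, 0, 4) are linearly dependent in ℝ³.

The set is linearly dependent precisely when det[u; v; w] = 0.
The determinant works out to 48 - 12*k.
Solving 48 - 12*k = 0 yields k = 4.

k = 4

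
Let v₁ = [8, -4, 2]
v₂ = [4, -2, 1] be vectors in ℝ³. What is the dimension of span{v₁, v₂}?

Put the 3×2 matrix [v₁|v₂] into echelon form.
Exactly 1 pivot survives; hence the rank is 1.

dim = 1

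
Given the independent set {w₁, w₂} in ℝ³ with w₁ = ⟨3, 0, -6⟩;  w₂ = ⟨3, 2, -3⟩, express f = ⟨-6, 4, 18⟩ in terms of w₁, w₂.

Set up the augmented matrix [w₁ | w₂ | f] and row-reduce.
Back-substitution yields (a₁, a₂) = (-4, 2).

f = -4w₁ + 2w₂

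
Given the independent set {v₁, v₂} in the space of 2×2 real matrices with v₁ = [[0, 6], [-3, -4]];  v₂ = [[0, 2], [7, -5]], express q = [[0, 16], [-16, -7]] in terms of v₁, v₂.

Take coordinate vectors relative to {E₁₁, E₁₂, E₂₁, E₂₂}.
Solve the system with v₁, v₂ as columns and q as the right-hand side.
Back-substitution yields (c₁, c₂) = (3, -1).

q = 3v₁ - v₂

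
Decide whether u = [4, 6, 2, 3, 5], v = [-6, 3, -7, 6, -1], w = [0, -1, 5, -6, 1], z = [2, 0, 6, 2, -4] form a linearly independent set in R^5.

Place the vectors as rows of a 4×5 matrix and reduce to echelon form.
The reduction yields 4 nonzero rows, so the rank is 4.
Since rank = 4 (the number of vectors), the set is linearly independent.

linearly independent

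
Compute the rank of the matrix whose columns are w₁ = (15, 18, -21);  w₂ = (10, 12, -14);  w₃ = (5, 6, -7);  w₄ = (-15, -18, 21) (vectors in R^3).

Row-reduce the 4×3 matrix with these as rows.
Reduction leaves 1 leading entry, giving rank 1.
(With 4 elements in a 3-dimensional space the rank is at most 3.)

rank 1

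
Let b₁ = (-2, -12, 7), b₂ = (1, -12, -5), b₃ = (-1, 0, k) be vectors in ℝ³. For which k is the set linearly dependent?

k = 4

The vectors are dependent exactly when the determinant of the matrix with rows b₁, b₂, b₃ vanishes.
The determinant works out to 36*k - 144.
Solving 36*k - 144 = 0 yields k = 4.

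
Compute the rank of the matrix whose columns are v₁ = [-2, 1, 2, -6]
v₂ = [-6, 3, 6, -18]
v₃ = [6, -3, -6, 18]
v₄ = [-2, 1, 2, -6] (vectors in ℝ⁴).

rank 1

Form the matrix with v₁, v₂, v₃, v₄ as columns and reduce.
Exactly 1 pivot survives; hence the rank is 1.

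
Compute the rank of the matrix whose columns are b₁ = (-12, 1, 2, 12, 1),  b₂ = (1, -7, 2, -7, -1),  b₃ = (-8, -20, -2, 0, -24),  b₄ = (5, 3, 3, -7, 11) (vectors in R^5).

Put the 5×4 matrix [b₁|b₂|b₃|b₄] into echelon form.
Exactly 3 pivots survive; hence the rank is 3.

3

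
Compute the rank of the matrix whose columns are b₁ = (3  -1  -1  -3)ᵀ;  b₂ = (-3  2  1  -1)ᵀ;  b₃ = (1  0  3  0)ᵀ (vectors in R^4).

Put the 4×3 matrix [b₁|b₂|b₃] into echelon form.
Reduction leaves 3 leading entries, giving rank 3.

3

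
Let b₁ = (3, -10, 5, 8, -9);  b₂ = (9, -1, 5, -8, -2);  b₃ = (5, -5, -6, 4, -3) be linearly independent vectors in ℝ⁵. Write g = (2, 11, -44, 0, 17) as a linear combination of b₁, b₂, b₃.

g = -3b₁ - b₂ + 4b₃

Write g = c₁b₁ + … + c₃b₃ and equate components.
The system has the unique solution (c₁, c₂, c₃) = (-3, -1, 4).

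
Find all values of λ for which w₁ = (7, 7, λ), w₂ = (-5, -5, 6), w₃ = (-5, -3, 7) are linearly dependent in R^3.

Dependence holds iff the 3×3 matrix [w₁ w₂ w₃] is singular.
Expanding, det = -10*λ - 84.
Setting this to zero gives λ = -42/5.

λ = -42/5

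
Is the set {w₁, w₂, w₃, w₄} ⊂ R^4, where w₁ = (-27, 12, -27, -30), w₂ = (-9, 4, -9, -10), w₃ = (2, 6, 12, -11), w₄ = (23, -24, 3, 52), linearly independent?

Form the 4×4 matrix with these as columns; its determinant is 0.
A zero determinant means the columns are linearly dependent.

linearly dependent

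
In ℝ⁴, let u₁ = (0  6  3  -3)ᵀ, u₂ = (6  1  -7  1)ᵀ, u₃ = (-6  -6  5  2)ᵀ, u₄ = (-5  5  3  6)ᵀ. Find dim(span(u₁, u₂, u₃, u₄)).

Apply Gaussian elimination to the matrix whose rows are u₁, u₂, u₃, u₄.
There are 4 pivot columns, so rank = 4.

dim = 4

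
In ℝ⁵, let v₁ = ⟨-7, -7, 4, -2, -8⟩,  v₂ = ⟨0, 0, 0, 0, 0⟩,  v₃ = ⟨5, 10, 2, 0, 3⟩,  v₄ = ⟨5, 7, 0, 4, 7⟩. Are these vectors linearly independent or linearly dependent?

linearly dependent

One of the vectors is the zero vector, so the set is linearly dependent.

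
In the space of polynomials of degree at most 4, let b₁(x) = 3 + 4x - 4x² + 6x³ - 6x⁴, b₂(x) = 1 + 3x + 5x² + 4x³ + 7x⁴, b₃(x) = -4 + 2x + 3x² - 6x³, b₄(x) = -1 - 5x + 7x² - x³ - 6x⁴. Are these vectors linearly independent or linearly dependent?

linearly independent

Take coordinates with respect to the standard basis {1, x, …, x⁴}.
Row-reduce the matrix whose columns are b₁, b₂, b₃, b₄.
The reduction yields 4 nonzero rows, so the rank is 4.
Since rank = 4 (the number of vectors), the set is linearly independent.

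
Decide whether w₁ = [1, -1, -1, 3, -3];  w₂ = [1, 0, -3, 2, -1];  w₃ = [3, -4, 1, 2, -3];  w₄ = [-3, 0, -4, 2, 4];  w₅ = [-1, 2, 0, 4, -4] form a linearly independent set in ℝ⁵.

Place the vectors as rows of a 5×5 matrix and reduce to echelon form.
The reduction yields 5 nonzero rows, so the rank is 5.
Since rank = 5 (the number of vectors), the set is linearly independent.

linearly independent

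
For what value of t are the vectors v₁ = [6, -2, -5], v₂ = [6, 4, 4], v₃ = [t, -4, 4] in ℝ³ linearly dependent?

The vectors are dependent exactly when the determinant of the matrix with rows v₁, v₂, v₃ vanishes.
Expanding, det = 12*t + 360.
This vanishes exactly when t = -30.

t = -30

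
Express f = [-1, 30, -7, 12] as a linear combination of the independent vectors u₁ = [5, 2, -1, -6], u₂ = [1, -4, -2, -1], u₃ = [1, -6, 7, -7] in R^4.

Solve the system with u₁, u₂, u₃ as columns and f as the right-hand side.
The system has the unique solution (a₁, a₂, a₃) = (1, -4, -2).

f = u₁ - 4u₂ - 2u₃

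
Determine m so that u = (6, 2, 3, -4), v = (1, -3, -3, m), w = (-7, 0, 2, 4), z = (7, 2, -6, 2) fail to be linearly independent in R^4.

The set is linearly dependent precisely when det[u; v; w; z] = 0.
The determinant works out to -122*m - 366.
Setting this to zero gives m = -3.

m = -3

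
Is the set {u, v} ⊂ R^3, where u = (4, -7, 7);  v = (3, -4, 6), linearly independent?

Place the vectors as rows of a 2×3 matrix and reduce to echelon form.
The reduction yields 2 nonzero rows, so the rank is 2.
Since rank = 2 (the number of vectors), the set is linearly independent.

linearly independent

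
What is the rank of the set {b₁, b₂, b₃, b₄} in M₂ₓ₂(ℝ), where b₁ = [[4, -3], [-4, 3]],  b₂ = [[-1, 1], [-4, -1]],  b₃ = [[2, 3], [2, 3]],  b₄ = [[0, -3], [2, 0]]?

Represent each element by its coordinate vector in ℝ⁴.
Apply Gaussian elimination to the matrix whose rows are b₁, b₂, b₃, b₄.
There are 4 pivot columns, so rank = 4.

4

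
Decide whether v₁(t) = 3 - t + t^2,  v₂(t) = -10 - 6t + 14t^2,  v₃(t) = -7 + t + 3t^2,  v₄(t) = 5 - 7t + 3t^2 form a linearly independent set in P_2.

linearly dependent

Write each element as a coordinate vector in ℝ³ using {1, t, t^2}.
There are 4 vectors in a 3-dimensional space, so they cannot be linearly independent.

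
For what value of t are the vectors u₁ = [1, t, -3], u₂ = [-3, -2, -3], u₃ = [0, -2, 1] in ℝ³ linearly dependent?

t = 26/3

Dependence holds iff the 3×3 matrix [u₁ u₂ u₃] is singular.
Expanding, det = 3*t - 26.
Setting this to zero gives t = 26/3.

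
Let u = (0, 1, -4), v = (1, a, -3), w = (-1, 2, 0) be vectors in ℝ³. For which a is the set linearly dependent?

a = -5/4

The vectors are dependent exactly when the determinant of the matrix with rows u, v, w vanishes.
The determinant works out to -4*a - 5.
Solving -4*a - 5 = 0 yields a = -5/4.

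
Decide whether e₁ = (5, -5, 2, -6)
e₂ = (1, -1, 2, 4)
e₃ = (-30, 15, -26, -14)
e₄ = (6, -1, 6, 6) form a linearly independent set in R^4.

linearly dependent

Place the vectors as rows of a 4×4 matrix and reduce to echelon form.
The reduction yields 3 nonzero rows, so the rank is 3.
Since rank 3 < 4, the set is linearly dependent.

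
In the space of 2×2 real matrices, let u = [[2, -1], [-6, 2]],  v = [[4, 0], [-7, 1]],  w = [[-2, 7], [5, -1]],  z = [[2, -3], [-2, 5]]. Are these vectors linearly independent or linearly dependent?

linearly independent

Take coordinates with respect to the standard basis {E₁₁, E₁₂, E₂₁, E₂₂}.
Place the vectors as rows of a 4×4 matrix and reduce to echelon form.
The reduction yields 4 nonzero rows, so the rank is 4.
Since rank = 4 (the number of vectors), the set is linearly independent.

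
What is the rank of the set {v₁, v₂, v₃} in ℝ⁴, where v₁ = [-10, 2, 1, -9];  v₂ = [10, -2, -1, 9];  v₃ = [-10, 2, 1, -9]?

Form the matrix with v₁, v₂, v₃ as columns and reduce.
There is 1 pivot column, so rank = 1.

1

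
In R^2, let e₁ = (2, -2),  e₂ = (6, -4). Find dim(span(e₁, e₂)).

dim = 2

Put the 2×2 matrix [e₁|e₂] into echelon form.
There are 2 pivot columns, so rank = 2.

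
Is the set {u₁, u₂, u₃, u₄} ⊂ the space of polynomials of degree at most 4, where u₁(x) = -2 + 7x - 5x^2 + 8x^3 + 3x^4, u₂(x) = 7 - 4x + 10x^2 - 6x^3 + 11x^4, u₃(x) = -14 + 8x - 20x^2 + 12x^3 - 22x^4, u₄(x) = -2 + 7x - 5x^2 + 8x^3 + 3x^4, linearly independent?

Write each element as a coordinate vector in ℝ⁵ using {1, x, …, x^4}.
Two of the vectors are equal, giving an immediate dependence.

linearly dependent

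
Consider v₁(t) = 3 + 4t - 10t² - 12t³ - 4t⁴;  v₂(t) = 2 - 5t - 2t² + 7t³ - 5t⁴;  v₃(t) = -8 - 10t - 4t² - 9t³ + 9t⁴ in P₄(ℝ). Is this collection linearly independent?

Write each element as a coordinate vector in ℝ⁵ using {1, t, …, t⁴}.
Row-reduce the matrix whose columns are v₁, v₂, v₃.
The reduction yields 3 nonzero rows, so the rank is 3.
Since rank = 3 (the number of vectors), the set is linearly independent.

linearly independent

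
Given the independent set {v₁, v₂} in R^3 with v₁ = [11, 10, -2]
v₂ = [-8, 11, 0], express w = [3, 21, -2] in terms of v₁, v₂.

w = v₁ + v₂

Since v₁, v₂ are independent, the coefficients expressing w are uniquely determined by a linear system.
The system has the unique solution (α₁, α₂) = (1, 1).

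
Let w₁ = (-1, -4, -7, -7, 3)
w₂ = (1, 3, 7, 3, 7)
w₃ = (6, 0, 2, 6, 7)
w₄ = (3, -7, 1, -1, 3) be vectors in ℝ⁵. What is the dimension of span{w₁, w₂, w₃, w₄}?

Row-reduce the 4×5 matrix with these as rows.
There are 4 pivot columns, so rank = 4.

dim = 4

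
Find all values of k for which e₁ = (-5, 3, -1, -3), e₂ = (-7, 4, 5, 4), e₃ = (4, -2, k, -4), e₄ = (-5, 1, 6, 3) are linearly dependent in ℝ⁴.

The vectors are dependent exactly when the determinant of the matrix with rows e₁, e₂, e₃, e₄ vanishes.
Cofactor expansion gives det = -76*k - 342.
Solving -76*k - 342 = 0 yields k = -9/2.

k = -9/2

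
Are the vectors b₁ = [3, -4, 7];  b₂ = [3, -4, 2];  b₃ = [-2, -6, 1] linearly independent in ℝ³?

linearly independent

Form the 3×3 matrix with these as columns; its determinant is -130.
A nonzero determinant means the columns are linearly independent.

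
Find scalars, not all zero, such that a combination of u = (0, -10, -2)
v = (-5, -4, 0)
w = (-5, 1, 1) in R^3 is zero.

Solve the homogeneous system with u, v, w as columns by row-reducing the coefficient matrix.
One solution (up to scaling) is (1, -2, 2).

u - 2v + 2w = 0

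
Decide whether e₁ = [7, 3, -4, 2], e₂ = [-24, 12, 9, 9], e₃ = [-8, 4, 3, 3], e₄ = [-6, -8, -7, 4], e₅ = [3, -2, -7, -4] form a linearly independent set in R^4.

linearly dependent

There are 5 vectors in a 4-dimensional space, so they cannot be linearly independent.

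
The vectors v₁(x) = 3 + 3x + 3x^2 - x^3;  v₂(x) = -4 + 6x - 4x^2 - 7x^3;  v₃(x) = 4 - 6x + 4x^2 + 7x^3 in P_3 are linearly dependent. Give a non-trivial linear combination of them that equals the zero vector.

v₂ + v₃ = 0

Take coordinates with respect to {1, x, …, x^3}.
Write the vectors as columns of a matrix and find a nonzero vector in its null space.
The free variable yields coefficients (0, 1, 1) (any nonzero multiple also works).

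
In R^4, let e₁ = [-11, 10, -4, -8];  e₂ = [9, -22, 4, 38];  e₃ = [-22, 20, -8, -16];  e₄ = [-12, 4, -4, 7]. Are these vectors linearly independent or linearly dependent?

linearly dependent

One vector is a scalar multiple of another, so the set is dependent.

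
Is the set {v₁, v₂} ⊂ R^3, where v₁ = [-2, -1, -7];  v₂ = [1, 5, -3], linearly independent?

Place the vectors as rows of a 2×3 matrix and reduce to echelon form.
The reduction yields 2 nonzero rows, so the rank is 2.
Since rank = 2 (the number of vectors), the set is linearly independent.

linearly independent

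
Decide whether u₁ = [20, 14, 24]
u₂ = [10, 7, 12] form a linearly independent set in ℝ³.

Place the vectors as rows of a 2×3 matrix and reduce to echelon form.
The reduction yields 1 nonzero row, so the rank is 1.
Since rank 1 < 2, the set is linearly dependent.
Indeed u₁ - 2u₂ = 0.

linearly dependent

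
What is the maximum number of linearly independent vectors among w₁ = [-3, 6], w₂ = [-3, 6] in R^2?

Row-reduce the 2×2 matrix with these as rows.
Exactly 1 pivot survives; hence the rank is 1.

1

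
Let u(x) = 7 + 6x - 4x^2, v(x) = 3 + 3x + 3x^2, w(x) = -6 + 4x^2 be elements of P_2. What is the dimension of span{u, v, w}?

3

Pass to coordinate vectors with respect to the basis {1, x, x^2}.
Form the matrix with u, v, w as columns and reduce.
Reduction leaves 3 leading entries, giving rank 3.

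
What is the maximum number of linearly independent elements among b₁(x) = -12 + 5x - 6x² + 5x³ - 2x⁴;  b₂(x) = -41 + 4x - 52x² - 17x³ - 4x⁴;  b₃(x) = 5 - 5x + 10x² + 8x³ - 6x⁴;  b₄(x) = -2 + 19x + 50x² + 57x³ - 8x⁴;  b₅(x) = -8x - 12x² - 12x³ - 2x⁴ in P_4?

Pass to coordinate vectors with respect to the basis {1, x, …, x⁴}.
Row-reduce the 5×5 matrix with these as rows.
Exactly 3 pivots survive; hence the rank is 3.

3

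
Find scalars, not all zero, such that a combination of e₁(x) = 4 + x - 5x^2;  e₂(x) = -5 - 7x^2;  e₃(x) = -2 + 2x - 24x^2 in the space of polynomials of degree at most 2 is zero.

Write each element as a vector in ℝ³ using {1, x, x^2}.
Row-reduce the matrix with e₁, e₂, e₃ as columns; the null space gives the coefficients.
The free variable yields coefficients (2, 2, -1) (any nonzero multiple also works).

2e₁ + 2e₂ - e₃ = 0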